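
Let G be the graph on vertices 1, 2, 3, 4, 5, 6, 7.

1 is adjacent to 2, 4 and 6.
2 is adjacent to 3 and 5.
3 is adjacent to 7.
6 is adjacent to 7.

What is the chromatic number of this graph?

3

The cycle 1-2-3-7-6-1 has odd length 5, so it cannot be 2-colored; at least 3 colors are needed.
3 colors suffice: color red → {2, 4, 6}; color blue → {1, 3, 5}; color green → {7}. No two adjacent vertices share a color.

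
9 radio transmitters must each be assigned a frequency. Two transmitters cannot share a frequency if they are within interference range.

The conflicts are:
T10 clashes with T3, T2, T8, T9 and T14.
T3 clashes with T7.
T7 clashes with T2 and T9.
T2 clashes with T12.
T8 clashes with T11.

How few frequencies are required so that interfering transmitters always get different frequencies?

2

T10 and T14 conflict, so at least 2 frequencies are needed.
2 frequencies suffice: frequency 1 → {T10, T7, T11, T12}; frequency 2 → {T3, T2, T8, T9, T14}. Each listed conflict is separated.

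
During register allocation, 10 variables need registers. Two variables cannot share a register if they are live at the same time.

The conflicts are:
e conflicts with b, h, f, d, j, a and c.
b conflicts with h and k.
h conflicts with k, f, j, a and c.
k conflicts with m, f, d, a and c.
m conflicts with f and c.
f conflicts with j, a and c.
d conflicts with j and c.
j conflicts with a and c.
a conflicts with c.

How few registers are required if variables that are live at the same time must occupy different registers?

e, h, f, j, a, c all conflict with each other, so at least 6 registers are needed.
6 registers suffice: e=3, b=1, h=2, k=3, m=2, f=4, d=2, j=5, a=6, c=1. No two conflicting variables share a register.

6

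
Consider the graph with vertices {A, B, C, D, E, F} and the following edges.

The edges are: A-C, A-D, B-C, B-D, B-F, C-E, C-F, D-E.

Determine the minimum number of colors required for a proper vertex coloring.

B, C, F are mutually adjacent, so at least 3 colors are needed.
3 colors suffice: color red → {C, D}; color blue → {A, B, E}; color green → {F}. No two adjacent vertices share a color.

3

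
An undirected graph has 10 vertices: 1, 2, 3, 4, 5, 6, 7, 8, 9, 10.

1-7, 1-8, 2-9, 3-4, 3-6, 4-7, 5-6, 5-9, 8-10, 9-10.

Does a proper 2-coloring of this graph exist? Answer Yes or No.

No

The cycle 4-3-6-5-9-10-8-1-7-4 has odd length 9, so it cannot be 2-colored; at least 3 colors are needed.
So 2 colors are not enough.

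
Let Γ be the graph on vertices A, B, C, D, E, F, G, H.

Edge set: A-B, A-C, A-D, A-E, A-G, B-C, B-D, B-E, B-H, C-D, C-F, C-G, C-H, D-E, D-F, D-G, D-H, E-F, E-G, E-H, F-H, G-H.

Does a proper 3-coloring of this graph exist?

No

D, E, G, H are mutually adjacent (a clique of size 4), so at least 4 colors are needed.
So 3 colors are not enough.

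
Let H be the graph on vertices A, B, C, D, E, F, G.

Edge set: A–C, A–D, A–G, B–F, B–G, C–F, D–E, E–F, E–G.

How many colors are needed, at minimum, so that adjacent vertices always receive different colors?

3

The cycle E-F-C-A-D-E has odd length 5, so it cannot be 2-colored; at least 3 colors are needed.
A valid assignment using 3 colors: A=red, B=blue, C=blue, D=green, E=blue, F=red, G=green. No two adjacent vertices share a color.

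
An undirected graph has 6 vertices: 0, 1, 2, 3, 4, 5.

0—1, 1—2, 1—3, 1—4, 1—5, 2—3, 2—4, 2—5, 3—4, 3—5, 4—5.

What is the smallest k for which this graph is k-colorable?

1, 2, 3, 4, 5 form a clique, so at least 5 colors are needed.
5 colors suffice: color a → {1}; color b → {0, 5}; color c → {4}; color d → {3}; color e → {2}. No two adjacent vertices share a color.

5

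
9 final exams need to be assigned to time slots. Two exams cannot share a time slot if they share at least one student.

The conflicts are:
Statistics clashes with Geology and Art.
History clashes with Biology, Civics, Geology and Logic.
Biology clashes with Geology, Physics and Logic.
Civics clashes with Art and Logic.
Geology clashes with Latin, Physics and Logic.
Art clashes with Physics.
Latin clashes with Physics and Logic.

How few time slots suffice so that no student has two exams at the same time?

4

History, Biology, Geology, Logic all conflict with each other, so at least 4 time slots are needed.
4 time slots suffice: time slot 1 → {Civics, Geology}; time slot 2 → {Statistics, Physics, Logic}; time slot 3 → {Biology, Art, Latin}; time slot 4 → {History}. Each listed conflict is separated.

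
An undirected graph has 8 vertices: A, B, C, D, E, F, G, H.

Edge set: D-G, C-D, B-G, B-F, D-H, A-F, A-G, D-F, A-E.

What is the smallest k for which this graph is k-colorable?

2

A and F are adjacent, so at least 2 colors are needed.
One proper 2-coloring: A=1, B=1, C=2, D=1, E=2, F=2, G=2, H=2. Every edge joins two different colors.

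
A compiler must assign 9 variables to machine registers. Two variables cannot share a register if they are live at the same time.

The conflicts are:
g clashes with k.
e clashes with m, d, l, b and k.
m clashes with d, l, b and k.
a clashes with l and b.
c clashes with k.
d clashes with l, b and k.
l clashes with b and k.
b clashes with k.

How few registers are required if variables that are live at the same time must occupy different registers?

6

e, m, d, l, b, k all conflict with each other, so at least 6 registers are needed.
6 registers suffice: g=2, e=6, m=4, a=1, c=2, d=5, l=2, b=3, k=1. Each listed conflict is separated.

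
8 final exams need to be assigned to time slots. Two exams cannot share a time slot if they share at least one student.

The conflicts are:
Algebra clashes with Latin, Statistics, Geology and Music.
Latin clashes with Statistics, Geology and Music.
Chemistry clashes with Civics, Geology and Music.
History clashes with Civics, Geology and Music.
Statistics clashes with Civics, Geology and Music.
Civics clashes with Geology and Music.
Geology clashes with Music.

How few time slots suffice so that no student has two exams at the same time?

Algebra, Latin, Statistics, Geology, Music all conflict with each other, so at least 5 time slots are needed.
Using 5 time slots: Algebra=5, Latin=3, Chemistry=4, History=4, Statistics=4, Civics=3, Geology=1, Music=2. No two conflicting exams share a time slot.

5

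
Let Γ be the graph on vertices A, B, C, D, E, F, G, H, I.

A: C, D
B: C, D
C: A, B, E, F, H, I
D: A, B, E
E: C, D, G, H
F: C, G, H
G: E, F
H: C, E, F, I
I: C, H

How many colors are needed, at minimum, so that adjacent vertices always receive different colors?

3

C, F, H are mutually adjacent, so at least 3 colors are needed.
A valid assignment using 3 colors: A=blue, B=blue, C=red, D=red, E=blue, F=blue, G=red, H=green, I=blue. Every edge joins two different colors.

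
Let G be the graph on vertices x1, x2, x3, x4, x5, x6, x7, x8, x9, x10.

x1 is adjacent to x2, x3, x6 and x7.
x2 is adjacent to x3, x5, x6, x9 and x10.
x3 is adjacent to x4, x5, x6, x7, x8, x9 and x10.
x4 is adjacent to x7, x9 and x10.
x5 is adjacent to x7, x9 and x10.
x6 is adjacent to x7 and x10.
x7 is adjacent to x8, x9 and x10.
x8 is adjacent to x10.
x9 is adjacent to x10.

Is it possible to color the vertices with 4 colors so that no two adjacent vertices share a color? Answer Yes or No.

No

x2, x3, x5, x9, x10 are pairwise adjacent (a clique of size 5), so at least 5 colors are needed.
So 4 colors are not enough.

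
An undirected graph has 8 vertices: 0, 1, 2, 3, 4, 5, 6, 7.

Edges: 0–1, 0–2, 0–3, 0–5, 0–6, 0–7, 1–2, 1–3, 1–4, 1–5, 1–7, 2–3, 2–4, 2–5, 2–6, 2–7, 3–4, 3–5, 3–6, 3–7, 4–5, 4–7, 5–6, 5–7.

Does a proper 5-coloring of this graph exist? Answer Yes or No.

No

0, 1, 2, 3, 5, 7 are pairwise adjacent (a clique of size 6), so at least 6 colors are needed.
So 5 colors are not enough.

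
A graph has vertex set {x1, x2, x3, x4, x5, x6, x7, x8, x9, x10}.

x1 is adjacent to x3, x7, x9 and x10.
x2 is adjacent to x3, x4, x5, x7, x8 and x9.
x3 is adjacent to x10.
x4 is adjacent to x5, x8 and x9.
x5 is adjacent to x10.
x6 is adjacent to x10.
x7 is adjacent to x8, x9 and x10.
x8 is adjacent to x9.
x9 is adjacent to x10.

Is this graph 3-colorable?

No

x2, x7, x8, x9 are mutually adjacent (a clique of size 4), so at least 4 colors are needed.
So 3 colors are not enough.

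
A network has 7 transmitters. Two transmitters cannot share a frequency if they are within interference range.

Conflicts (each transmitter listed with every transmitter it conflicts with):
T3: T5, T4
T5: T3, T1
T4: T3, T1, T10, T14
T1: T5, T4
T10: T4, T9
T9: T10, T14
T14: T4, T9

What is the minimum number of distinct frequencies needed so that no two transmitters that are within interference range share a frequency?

2

T4 and T1 conflict, so at least 2 frequencies are needed.
A valid assignment using 2 frequencies: T3=2, T5=1, T4=1, T1=2, T10=2, T9=1, T14=2. Each listed conflict is separated.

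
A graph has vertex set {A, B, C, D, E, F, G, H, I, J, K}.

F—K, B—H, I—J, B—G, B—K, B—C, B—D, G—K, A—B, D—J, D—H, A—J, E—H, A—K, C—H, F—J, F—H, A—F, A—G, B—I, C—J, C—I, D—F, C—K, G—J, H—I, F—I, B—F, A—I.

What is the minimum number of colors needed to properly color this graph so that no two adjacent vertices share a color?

B, D, F, H are pairwise adjacent (a clique of size 4), so at least 4 colors are needed.
4 colors suffice: color 1 → {B, E, J}; color 2 → {C, F, G}; color 3 → {A, H}; color 4 → {D, I, K}. Every edge joins two different colors.

4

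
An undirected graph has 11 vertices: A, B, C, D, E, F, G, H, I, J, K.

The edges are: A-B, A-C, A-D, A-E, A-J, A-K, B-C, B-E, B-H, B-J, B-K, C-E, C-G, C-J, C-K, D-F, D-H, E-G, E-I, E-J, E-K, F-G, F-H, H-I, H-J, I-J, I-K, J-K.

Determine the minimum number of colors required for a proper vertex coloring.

A, B, C, E, J, K are pairwise adjacent (a clique of size 6), so at least 6 colors are needed.
6 colors suffice: color 1 → {E, H}; color 2 → {D, G, J}; color 3 → {F, K}; color 4 → {A, I}; color 5 → {B}; color 6 → {C}. Every edge joins two different colors.

6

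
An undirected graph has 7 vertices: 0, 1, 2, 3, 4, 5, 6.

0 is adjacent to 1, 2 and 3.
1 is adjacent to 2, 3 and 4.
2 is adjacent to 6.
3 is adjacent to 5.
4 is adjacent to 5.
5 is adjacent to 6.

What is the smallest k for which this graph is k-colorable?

3

0, 1, 2 are mutually adjacent, so at least 3 colors are needed.
One proper 3-coloring: 0=green, 1=red, 2=blue, 3=blue, 4=blue, 5=red, 6=green. Every edge joins two different colors.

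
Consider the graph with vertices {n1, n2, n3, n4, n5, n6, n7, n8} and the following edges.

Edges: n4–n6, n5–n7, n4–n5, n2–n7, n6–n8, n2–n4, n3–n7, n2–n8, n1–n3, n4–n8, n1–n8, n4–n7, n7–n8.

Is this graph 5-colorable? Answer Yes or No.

Yes

The chromatic number is 4. n2, n4, n7, n8 form a clique, so at least 4 colors are needed.
4 colors suffice: color red → {n3, n5, n8}; color blue → {n1, n4}; color green → {n6, n7}; color yellow → {n2}.
Since 5 ≥ 4, a proper 5-coloring certainly exists.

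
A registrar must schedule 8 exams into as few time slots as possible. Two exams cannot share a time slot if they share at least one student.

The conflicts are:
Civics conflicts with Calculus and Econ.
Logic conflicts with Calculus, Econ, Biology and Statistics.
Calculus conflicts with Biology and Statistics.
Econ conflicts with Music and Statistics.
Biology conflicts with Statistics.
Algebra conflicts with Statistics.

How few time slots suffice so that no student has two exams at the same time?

Logic, Calculus, Biology, Statistics pairwise conflict, so at least 4 time slots are needed.
4 time slots suffice: Civics=1, Logic=3, Calculus=2, Econ=2, Biology=4, Algebra=2, Music=1, Statistics=1. Each listed conflict is separated.

4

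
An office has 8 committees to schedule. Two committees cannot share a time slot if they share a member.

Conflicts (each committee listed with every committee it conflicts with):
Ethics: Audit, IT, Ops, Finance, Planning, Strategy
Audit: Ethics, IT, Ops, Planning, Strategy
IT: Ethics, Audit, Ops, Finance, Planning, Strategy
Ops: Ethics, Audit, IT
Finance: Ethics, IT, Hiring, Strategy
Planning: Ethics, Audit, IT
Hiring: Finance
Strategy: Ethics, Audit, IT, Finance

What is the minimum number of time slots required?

Ethics, Audit, IT, Planning are mutually in conflict, so at least 4 time slots are needed.
Using 4 time slots: Ethics=2, Audit=3, IT=1, Ops=4, Finance=3, Planning=4, Hiring=1, Strategy=4. Each listed conflict is separated.

4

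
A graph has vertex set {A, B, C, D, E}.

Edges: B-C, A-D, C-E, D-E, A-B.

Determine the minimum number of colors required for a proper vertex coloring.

The cycle E-C-B-A-D-E has odd length 5, so it cannot be 2-colored; at least 3 colors are needed.
A valid assignment using 3 colors: A=2, B=1, C=2, D=1, E=3. No two adjacent vertices share a color.

3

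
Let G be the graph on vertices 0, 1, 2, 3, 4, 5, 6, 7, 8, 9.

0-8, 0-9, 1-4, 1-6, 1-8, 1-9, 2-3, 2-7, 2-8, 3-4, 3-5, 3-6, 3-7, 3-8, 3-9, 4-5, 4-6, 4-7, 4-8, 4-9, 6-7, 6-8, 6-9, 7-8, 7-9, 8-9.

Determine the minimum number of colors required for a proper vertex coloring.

3, 4, 6, 7, 8, 9 form a clique, so at least 6 colors are needed.
6 colors suffice: color red → {5, 8}; color blue → {2, 9}; color green → {0, 4}; color yellow → {1, 3}; color purple → {7}; color orange → {6}. Every edge joins two different colors.

6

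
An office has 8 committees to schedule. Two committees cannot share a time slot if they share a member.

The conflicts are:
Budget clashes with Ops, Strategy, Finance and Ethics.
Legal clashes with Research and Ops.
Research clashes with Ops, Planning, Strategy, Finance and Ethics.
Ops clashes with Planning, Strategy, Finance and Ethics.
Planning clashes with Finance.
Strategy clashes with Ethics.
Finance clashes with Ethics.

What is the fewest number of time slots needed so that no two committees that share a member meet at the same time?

4

Research, Ops, Finance, Ethics are mutually in conflict, so at least 4 time slots are needed.
Using 4 time slots: Budget=2, Legal=3, Research=2, Ops=1, Planning=3, Strategy=4, Finance=4, Ethics=3. Each listed conflict is separated.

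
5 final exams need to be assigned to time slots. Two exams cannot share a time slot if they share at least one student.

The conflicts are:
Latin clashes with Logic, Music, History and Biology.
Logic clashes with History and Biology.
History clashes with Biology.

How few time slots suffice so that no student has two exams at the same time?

Latin, Logic, History, Biology pairwise conflict, so at least 4 time slots are needed.
A valid assignment using 4 time slots: Latin=1, Logic=2, Music=2, History=3, Biology=4. Every pair that conflicts lands in different time slots.

4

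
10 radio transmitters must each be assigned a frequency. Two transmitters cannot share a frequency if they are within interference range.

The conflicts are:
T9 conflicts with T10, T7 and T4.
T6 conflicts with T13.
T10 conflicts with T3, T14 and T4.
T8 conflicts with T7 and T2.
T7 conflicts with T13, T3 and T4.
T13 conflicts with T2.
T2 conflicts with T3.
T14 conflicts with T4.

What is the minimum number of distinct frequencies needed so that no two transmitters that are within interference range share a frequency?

3

T9, T10, T4 all conflict with each other, so at least 3 frequencies are needed.
3 frequencies suffice: frequency 1 → {T6, T10, T7, T2}; frequency 2 → {T8, T13, T3, T4}; frequency 3 → {T9, T14}. No two conflicting transmitters share a frequency.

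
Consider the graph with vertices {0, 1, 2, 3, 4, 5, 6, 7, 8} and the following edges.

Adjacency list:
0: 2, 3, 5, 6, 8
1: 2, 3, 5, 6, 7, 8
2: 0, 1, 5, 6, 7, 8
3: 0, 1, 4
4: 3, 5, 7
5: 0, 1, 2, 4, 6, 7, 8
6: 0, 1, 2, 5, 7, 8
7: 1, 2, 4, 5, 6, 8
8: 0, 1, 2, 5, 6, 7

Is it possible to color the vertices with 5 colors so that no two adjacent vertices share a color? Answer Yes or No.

1, 2, 5, 6, 7, 8 are pairwise adjacent (a clique of size 6), so at least 6 colors are needed.
So 5 colors are not enough.

No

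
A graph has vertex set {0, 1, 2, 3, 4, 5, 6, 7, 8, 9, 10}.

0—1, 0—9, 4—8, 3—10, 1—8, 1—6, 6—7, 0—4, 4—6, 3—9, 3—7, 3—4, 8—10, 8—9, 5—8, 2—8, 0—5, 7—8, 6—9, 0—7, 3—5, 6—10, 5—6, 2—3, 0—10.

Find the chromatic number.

2

0 and 10 are adjacent, so at least 2 colors are needed.
2 colors suffice: color red → {0, 3, 6, 8}; color blue → {1, 2, 4, 5, 7, 9, 10}. No two adjacent vertices share a color.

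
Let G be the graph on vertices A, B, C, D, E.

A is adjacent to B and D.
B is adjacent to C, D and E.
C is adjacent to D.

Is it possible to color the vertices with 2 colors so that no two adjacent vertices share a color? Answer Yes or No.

No

A, B, D are mutually adjacent, so at least 3 colors are needed.
So 2 colors are not enough.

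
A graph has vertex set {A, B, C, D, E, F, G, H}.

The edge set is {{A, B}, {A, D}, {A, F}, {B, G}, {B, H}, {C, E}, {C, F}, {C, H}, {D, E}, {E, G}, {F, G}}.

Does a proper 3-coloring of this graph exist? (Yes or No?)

The chromatic number is 3. The cycle B-G-F-C-H-B has odd length 5, so it cannot be 2-colored; at least 3 colors are needed.
3 colors suffice: A=blue, B=red, C=blue, D=green, E=red, F=red, G=blue, H=green.
That is already a proper 3-coloring.

Yes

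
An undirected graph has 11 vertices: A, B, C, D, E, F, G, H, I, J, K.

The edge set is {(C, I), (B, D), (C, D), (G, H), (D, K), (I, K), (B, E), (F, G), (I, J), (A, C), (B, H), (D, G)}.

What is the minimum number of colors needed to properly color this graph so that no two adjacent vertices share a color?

I and J are adjacent, so at least 2 colors are needed.
One proper 2-coloring: A=red, B=blue, C=blue, D=red, E=red, F=red, G=blue, H=red, I=red, J=blue, K=blue. Every edge joins two different colors.

2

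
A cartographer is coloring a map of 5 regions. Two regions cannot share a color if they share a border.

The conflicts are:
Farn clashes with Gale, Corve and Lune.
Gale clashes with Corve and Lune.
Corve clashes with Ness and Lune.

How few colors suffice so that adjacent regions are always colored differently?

4

Farn, Gale, Corve, Lune pairwise conflict, so at least 4 colors are needed.
A valid assignment using 4 colors: Farn=2, Gale=4, Corve=1, Ness=2, Lune=3. Every pair that conflicts lands in different colors.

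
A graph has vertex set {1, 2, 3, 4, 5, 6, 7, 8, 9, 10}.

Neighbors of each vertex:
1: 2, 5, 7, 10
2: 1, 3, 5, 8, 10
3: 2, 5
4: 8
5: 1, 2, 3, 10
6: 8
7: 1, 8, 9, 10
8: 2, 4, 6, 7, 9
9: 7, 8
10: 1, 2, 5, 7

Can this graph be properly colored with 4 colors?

Yes

The chromatic number is 4. 1, 2, 5, 10 form a clique, so at least 4 colors are needed.
4 colors suffice: 1=d, 2=b, 3=c, 4=b, 5=a, 6=b, 7=b, 8=a, 9=c, 10=c.
That is already a proper 4-coloring.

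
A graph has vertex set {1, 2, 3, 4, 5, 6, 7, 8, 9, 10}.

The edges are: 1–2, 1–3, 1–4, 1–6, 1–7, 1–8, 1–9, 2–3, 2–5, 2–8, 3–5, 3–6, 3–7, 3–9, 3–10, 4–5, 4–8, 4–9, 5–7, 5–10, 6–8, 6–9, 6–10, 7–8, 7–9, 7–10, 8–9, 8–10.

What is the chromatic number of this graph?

4

3, 5, 7, 10 are pairwise adjacent (a clique of size 4), so at least 4 colors are needed.
4 colors suffice: color a → {3, 8}; color b → {1, 10}; color c → {5, 9}; color d → {2, 4, 6, 7}. Every edge joins two different colors.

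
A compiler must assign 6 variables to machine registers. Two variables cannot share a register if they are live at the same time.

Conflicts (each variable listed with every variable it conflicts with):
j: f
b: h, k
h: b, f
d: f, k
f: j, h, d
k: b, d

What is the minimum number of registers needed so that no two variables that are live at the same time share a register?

The cycle h-b-k-d-f-h has odd length 5, so it cannot be 2-colored; at least 3 registers are needed.
3 registers suffice: j=2, b=3, h=2, d=2, f=1, k=1. Each listed conflict is separated.

3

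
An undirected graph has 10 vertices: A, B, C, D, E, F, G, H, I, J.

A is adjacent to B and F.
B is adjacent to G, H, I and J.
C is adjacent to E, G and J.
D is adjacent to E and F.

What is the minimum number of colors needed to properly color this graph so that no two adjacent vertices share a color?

3

The cycle F-A-B-J-C-E-D-F has odd length 7, so it cannot be 2-colored; at least 3 colors are needed.
3 colors suffice: color 1 → {B, C, F}; color 2 → {A, E, G, H, I, J}; color 3 → {D}. Every edge joins two different colors.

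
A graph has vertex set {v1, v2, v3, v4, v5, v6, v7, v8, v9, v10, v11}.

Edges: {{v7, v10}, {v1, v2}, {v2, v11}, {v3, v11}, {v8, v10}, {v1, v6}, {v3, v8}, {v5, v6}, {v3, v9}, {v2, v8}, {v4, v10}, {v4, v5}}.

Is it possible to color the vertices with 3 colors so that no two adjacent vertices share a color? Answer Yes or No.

The chromatic number is 3. The cycle v2-v8-v10-v4-v5-v6-v1-v2 has odd length 7, so it cannot be 2-colored; at least 3 colors are needed.
3 colors suffice: v1=2, v2=1, v3=1, v4=2, v5=1, v6=3, v7=2, v8=2, v9=2, v10=1, v11=2.
That is already a proper 3-coloring.

Yes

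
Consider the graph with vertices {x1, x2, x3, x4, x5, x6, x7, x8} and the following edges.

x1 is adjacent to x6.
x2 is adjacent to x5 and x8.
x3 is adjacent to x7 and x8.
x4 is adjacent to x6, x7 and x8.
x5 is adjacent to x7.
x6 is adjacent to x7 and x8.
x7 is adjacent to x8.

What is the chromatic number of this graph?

x4, x6, x7, x8 are pairwise adjacent (a clique of size 4), so at least 4 colors are needed.
4 colors suffice: x1=1, x2=1, x3=3, x4=4, x5=2, x6=3, x7=1, x8=2. No two adjacent vertices share a color.

4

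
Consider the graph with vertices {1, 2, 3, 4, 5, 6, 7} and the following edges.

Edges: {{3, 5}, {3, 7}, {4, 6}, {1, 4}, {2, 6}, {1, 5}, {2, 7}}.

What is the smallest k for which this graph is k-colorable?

3

The cycle 6-4-1-5-3-7-2-6 has odd length 7, so it cannot be 2-colored; at least 3 colors are needed.
3 colors suffice: 1=b, 2=a, 3=c, 4=a, 5=a, 6=b, 7=b. Every edge joins two different colors.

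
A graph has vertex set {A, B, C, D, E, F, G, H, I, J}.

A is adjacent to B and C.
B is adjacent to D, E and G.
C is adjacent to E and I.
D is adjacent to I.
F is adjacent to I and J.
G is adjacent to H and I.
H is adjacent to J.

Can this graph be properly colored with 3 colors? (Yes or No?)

The chromatic number is 3. The cycle F-J-H-G-I-F has odd length 5, so it cannot be 2-colored; at least 3 colors are needed.
A valid assignment using 3 colors: A=3, B=1, C=2, D=2, E=3, F=3, G=2, H=1, I=1, J=2.
That is already a proper 3-coloring.

Yes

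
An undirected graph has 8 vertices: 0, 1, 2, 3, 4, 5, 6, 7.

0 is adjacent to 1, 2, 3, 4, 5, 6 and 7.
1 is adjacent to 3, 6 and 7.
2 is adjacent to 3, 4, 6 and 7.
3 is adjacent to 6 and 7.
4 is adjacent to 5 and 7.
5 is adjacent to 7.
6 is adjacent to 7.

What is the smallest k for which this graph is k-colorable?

5

0, 2, 3, 6, 7 form a clique, so at least 5 colors are needed.
5 colors suffice: color red → {0}; color blue → {7}; color green → {3, 4}; color yellow → {5, 6}; color purple → {1, 2}. Each edge has distinct colors on its endpoints.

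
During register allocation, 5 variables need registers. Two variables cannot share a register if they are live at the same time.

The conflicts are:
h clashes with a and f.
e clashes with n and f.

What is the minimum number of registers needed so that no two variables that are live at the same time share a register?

2

e and f conflict, so at least 2 registers are needed.
2 registers suffice: register 1 → {h, e}; register 2 → {a, n, f}. Each listed conflict is separated.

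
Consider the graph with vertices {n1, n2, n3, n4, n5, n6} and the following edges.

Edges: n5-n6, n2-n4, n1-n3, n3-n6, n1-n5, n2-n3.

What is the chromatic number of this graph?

2

n1 and n3 are adjacent, so at least 2 colors are needed.
2 colors suffice: color 1 → {n3, n4, n5}; color 2 → {n1, n2, n6}. Each edge has distinct colors on its endpoints.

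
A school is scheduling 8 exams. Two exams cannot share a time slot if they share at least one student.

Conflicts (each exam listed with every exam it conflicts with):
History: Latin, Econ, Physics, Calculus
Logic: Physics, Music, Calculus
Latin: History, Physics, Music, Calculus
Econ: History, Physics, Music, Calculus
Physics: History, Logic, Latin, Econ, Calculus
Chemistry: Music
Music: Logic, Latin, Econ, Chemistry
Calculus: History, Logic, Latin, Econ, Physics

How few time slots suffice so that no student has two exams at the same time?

4

History, Latin, Physics, Calculus pairwise conflict, so at least 4 time slots are needed.
4 time slots suffice: time slot 1 → {Music, Calculus}; time slot 2 → {Physics, Chemistry}; time slot 3 → {History, Logic}; time slot 4 → {Latin, Econ}. Each listed conflict is separated.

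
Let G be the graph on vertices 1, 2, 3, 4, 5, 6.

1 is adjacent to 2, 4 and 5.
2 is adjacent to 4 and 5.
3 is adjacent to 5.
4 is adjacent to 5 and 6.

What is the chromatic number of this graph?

4

1, 2, 4, 5 are pairwise adjacent (a clique of size 4), so at least 4 colors are needed.
4 colors suffice: 1=yellow, 2=green, 3=blue, 4=blue, 5=red, 6=red. No two adjacent vertices share a color.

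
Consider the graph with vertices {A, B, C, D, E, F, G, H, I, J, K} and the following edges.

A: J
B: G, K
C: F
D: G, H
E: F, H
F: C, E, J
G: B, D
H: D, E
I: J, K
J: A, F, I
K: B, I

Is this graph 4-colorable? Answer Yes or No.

The chromatic number is 3. The cycle K-B-G-D-H-E-F-J-I-K has odd length 9, so it cannot be 2-colored; at least 3 colors are needed.
3 colors suffice: color red → {B, C, H, J}; color blue → {A, F, G, K}; color green → {D, E, I}.
Since 4 ≥ 3, a proper 4-coloring certainly exists.

Yes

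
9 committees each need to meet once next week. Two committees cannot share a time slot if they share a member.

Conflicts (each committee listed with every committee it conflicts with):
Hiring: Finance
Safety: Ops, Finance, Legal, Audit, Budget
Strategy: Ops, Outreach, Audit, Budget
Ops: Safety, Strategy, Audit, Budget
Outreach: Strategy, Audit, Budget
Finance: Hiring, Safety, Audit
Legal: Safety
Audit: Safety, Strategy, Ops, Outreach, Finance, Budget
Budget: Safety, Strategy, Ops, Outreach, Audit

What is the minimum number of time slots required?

4

Strategy, Outreach, Audit, Budget pairwise conflict, so at least 4 time slots are needed.
4 time slots suffice: time slot 1 → {Hiring, Legal, Audit}; time slot 2 → {Finance, Budget}; time slot 3 → {Safety, Strategy}; time slot 4 → {Ops, Outreach}. No two conflicting committees share a time slot.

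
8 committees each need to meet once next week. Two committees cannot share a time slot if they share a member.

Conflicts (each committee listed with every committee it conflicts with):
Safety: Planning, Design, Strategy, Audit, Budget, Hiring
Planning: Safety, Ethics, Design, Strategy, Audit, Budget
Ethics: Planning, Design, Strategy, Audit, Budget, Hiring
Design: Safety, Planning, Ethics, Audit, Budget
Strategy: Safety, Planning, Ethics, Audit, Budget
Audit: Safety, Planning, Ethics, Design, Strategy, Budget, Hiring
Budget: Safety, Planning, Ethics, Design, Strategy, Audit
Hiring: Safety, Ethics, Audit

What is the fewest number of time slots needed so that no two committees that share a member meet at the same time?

5

Planning, Ethics, Design, Audit, Budget all conflict with each other, so at least 5 time slots are needed.
5 time slots suffice: Safety=4, Planning=2, Ethics=4, Design=5, Strategy=5, Audit=1, Budget=3, Hiring=2. Every pair that conflicts lands in different time slots.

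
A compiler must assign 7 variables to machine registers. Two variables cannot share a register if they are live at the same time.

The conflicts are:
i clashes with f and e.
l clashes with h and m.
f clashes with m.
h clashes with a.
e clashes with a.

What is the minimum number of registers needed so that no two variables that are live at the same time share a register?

The cycle a-e-i-f-m-l-h-a has odd length 7, so it cannot be 2-colored; at least 3 registers are needed.
3 registers suffice: register 1 → {l, f, a}; register 2 → {i, h, m}; register 3 → {e}. Every pair that conflicts lands in different registers.

3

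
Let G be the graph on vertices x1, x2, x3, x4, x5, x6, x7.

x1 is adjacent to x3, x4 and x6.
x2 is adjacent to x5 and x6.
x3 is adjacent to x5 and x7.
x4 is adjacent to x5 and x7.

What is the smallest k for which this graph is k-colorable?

The cycle x2-x5-x3-x1-x6-x2 has odd length 5, so it cannot be 2-colored; at least 3 colors are needed.
One proper 3-coloring: x1=1, x2=2, x3=2, x4=2, x5=1, x6=3, x7=1. Every edge joins two different colors.

3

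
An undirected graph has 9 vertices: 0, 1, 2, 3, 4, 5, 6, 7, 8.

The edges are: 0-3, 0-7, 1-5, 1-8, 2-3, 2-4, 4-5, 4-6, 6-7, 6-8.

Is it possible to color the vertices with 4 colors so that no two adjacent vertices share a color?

The chromatic number is 3. The cycle 1-5-4-6-8-1 has odd length 5, so it cannot be 2-colored; at least 3 colors are needed.
One proper 3-coloring: 0=red, 1=red, 2=red, 3=blue, 4=blue, 5=green, 6=red, 7=blue, 8=blue.
Since 4 ≥ 3, a proper 4-coloring certainly exists.

Yes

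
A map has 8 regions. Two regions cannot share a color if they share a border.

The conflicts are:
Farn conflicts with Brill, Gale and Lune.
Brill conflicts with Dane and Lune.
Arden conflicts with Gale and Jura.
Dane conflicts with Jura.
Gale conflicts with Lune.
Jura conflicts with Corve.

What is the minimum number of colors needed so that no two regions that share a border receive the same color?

3

Farn, Brill, Lune are mutually in conflict, so at least 3 colors are needed.
One proper 3-coloring: Farn=3, Brill=1, Arden=2, Dane=2, Gale=1, Jura=1, Corve=2, Lune=2. Each listed conflict is separated.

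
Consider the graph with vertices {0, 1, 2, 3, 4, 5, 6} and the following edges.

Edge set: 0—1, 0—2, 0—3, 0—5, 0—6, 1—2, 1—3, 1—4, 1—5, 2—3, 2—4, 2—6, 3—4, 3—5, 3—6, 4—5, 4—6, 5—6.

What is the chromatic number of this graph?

1, 3, 4, 5 are pairwise adjacent (a clique of size 4), so at least 4 colors are needed.
4 colors suffice: 0=blue, 1=green, 2=yellow, 3=red, 4=blue, 5=yellow, 6=green. Every edge joins two different colors.

4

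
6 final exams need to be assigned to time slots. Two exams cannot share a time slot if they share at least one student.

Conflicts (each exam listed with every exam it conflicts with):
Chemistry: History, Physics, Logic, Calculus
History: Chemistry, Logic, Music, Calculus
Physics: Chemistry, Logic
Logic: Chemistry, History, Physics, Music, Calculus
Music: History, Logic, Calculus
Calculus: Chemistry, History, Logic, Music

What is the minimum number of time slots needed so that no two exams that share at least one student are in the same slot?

Chemistry, History, Logic, Calculus are mutually in conflict, so at least 4 time slots are needed.
Using 4 time slots: Chemistry=2, History=4, Physics=3, Logic=1, Music=2, Calculus=3. Each listed conflict is separated.

4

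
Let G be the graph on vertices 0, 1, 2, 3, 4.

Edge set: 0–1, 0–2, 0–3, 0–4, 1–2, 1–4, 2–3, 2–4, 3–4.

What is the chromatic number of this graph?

4

0, 1, 2, 4 form a clique, so at least 4 colors are needed.
4 colors suffice: color a → {0}; color b → {2}; color c → {4}; color d → {1, 3}. No two adjacent vertices share a color.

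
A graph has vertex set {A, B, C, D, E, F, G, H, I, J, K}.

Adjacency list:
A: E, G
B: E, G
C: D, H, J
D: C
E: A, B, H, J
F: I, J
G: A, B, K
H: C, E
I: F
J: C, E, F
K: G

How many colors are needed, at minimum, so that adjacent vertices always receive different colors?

F and J are adjacent, so at least 2 colors are needed.
One proper 2-coloring: A=2, B=2, C=1, D=2, E=1, F=1, G=1, H=2, I=2, J=2, K=2. Every edge joins two different colors.

2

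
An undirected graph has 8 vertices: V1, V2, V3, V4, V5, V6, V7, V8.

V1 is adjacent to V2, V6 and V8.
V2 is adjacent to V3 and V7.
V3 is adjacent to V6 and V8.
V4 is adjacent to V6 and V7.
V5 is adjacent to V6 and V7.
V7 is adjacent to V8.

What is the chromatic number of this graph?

3

The cycle V1-V6-V4-V7-V8-V1 has odd length 5, so it cannot be 2-colored; at least 3 colors are needed.
3 colors suffice: V1=2, V2=3, V3=2, V4=2, V5=2, V6=1, V7=1, V8=3. Each edge has distinct colors on its endpoints.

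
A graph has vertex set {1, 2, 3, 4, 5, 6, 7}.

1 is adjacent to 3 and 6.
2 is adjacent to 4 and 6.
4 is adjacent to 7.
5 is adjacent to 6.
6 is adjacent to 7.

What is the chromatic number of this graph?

2

6 and 7 are adjacent, so at least 2 colors are needed.
A valid assignment using 2 colors: 1=blue, 2=blue, 3=red, 4=red, 5=blue, 6=red, 7=blue. No two adjacent vertices share a color.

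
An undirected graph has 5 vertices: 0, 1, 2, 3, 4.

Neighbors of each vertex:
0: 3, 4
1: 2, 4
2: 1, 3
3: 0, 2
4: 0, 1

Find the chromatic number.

3

The cycle 0-4-1-2-3-0 has odd length 5, so it cannot be 2-colored; at least 3 colors are needed.
A valid assignment using 3 colors: 0=c, 1=a, 2=b, 3=a, 4=b. Each edge has distinct colors on its endpoints.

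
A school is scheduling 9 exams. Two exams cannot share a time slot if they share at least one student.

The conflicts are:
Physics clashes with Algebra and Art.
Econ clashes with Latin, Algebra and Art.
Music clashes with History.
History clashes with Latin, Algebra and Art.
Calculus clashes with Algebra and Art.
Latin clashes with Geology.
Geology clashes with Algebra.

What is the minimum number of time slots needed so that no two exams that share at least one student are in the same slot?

Physics and Art conflict, so at least 2 time slots are needed.
2 time slots suffice: time slot 1 → {Music, Latin, Algebra, Art}; time slot 2 → {Physics, Econ, History, Calculus, Geology}. No two conflicting exams share a time slot.

2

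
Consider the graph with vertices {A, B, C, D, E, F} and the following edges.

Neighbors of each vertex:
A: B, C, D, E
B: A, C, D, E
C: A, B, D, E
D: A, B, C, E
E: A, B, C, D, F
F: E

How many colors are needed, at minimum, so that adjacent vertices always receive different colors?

5

A, B, C, D, E are pairwise adjacent (a clique of size 5), so at least 5 colors are needed.
5 colors suffice: color 1 → {E}; color 2 → {D, F}; color 3 → {B}; color 4 → {C}; color 5 → {A}. No two adjacent vertices share a color.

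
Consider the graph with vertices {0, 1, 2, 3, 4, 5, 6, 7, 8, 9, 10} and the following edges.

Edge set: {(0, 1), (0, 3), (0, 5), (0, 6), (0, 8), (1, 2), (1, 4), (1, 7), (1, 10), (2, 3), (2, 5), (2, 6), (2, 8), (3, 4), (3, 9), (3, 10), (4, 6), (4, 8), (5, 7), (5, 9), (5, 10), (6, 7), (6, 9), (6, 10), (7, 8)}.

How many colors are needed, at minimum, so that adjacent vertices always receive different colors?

6 and 10 are adjacent, so at least 2 colors are needed.
One proper 2-coloring: 0=b, 1=a, 2=b, 3=a, 4=b, 5=a, 6=a, 7=b, 8=a, 9=b, 10=b. Every edge joins two different colors.

2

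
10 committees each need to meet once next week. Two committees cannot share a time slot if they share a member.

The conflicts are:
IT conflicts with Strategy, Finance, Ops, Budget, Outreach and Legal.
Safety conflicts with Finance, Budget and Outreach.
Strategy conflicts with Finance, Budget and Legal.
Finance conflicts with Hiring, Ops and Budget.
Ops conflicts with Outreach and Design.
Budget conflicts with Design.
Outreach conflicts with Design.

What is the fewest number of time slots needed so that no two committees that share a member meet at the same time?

IT, Strategy, Finance, Budget are mutually in conflict, so at least 4 time slots are needed.
A valid assignment using 4 time slots: IT=1, Safety=1, Strategy=4, Finance=2, Hiring=1, Ops=3, Budget=3, Outreach=2, Design=1, Legal=2. No two conflicting committees share a time slot.

4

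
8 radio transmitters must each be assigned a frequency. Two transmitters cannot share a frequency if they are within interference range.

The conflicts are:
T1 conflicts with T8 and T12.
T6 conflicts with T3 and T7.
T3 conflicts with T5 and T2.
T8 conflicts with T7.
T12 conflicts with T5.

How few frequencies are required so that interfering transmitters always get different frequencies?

The cycle T1-T8-T7-T6-T3-T5-T12-T1 has odd length 7, so it cannot be 2-colored; at least 3 frequencies are needed.
3 frequencies suffice: frequency 1 → {T3, T12, T7}; frequency 2 → {T6, T8, T5, T2}; frequency 3 → {T1}. Each listed conflict is separated.

3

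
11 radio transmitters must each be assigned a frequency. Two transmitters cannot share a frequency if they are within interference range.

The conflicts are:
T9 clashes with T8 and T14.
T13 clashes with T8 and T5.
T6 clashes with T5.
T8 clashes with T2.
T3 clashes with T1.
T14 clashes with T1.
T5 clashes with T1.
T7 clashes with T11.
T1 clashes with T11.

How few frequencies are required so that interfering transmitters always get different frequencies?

2

T3 and T1 conflict, so at least 2 frequencies are needed.
2 frequencies suffice: T9=1, T13=1, T6=1, T8=2, T3=2, T14=2, T5=2, T2=1, T7=1, T1=1, T11=2. Each listed conflict is separated.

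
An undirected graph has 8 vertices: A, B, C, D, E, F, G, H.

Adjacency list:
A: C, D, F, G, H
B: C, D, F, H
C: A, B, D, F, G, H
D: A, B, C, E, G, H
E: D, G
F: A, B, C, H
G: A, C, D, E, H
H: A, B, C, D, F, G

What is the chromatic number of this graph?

5

A, C, D, G, H are mutually adjacent (a clique of size 5), so at least 5 colors are needed.
5 colors suffice: color 1 → {D, F}; color 2 → {C, E}; color 3 → {H}; color 4 → {A, B}; color 5 → {G}. No two adjacent vertices share a color.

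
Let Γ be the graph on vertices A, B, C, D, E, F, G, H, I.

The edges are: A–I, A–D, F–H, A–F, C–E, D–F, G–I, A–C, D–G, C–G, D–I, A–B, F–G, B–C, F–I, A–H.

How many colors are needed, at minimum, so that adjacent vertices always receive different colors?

4

D, F, G, I are mutually adjacent (a clique of size 4), so at least 4 colors are needed.
4 colors suffice: color 1 → {A, E, G}; color 2 → {C, F}; color 3 → {B, D, H}; color 4 → {I}. Every edge joins two different colors.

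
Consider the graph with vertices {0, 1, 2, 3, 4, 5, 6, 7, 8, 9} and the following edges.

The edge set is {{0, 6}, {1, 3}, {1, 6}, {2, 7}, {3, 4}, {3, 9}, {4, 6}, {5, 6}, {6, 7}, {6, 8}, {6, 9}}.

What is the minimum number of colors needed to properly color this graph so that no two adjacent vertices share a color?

2

0 and 6 are adjacent, so at least 2 colors are needed.
2 colors suffice: color a → {2, 3, 6}; color b → {0, 1, 4, 5, 7, 8, 9}. Every edge joins two different colors.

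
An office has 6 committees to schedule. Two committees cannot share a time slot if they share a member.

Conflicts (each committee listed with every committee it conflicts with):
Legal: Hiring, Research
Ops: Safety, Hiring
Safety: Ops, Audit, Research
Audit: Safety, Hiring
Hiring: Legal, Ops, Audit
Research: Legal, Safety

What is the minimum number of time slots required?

3

The cycle Hiring-Legal-Research-Safety-Audit-Hiring has odd length 5, so it cannot be 2-colored; at least 3 time slots are needed.
3 time slots suffice: time slot 1 → {Safety, Hiring}; time slot 2 → {Ops, Audit, Research}; time slot 3 → {Legal}. Each listed conflict is separated.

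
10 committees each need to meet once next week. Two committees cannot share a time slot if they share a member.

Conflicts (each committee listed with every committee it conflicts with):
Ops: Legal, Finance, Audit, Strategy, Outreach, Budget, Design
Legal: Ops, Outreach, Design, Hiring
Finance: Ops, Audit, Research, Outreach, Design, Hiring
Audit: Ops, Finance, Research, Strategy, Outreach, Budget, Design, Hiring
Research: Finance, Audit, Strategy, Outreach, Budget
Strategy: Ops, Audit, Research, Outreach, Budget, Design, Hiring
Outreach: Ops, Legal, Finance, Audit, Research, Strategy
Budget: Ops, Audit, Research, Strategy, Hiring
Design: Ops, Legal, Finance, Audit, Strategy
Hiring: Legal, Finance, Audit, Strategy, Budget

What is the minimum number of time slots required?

4

Ops, Audit, Strategy, Design are mutually in conflict, so at least 4 time slots are needed.
4 time slots suffice: Ops=3, Legal=1, Finance=2, Audit=1, Research=3, Strategy=2, Outreach=4, Budget=4, Design=4, Hiring=3. Each listed conflict is separated.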